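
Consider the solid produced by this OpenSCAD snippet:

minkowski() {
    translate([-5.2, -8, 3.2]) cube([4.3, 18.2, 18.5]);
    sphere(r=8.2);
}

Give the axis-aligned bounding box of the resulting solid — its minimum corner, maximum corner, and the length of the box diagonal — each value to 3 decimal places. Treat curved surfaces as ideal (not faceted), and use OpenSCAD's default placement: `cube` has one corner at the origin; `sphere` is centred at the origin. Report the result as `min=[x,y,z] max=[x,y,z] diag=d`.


min=[-13.400,-16.200,-5.000] max=[7.300,18.400,29.900] diag=53.326

A = translate([-5.2, -8, 3.2]) cube([4.3, 18.2, 18.5]) → bbox [-5.2,-8,3.2] .. [-0.9,10.2,21.7]
B = sphere(r=8.2) → bbox [-8.2,-8.2,-8.2] .. [8.2,8.2,8.2]
lo = A.lo+B.lo = [-5.2-8.2, -8-8.2, 3.2-8.2] = [-13.400,-16.200,-5.000]
hi = A.hi+B.hi = [-0.9+8.2, 10.2+8.2, 21.7+8.2] = [7.300,18.400,29.900]
diag = √(20.7²+34.6²+34.9²) = √2843.66 = 53.326


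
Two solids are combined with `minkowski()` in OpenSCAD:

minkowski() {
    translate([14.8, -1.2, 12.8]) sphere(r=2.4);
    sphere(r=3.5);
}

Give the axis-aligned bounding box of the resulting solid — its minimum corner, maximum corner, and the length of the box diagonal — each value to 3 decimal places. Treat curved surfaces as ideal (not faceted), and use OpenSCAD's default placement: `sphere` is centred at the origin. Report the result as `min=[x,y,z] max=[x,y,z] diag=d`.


min=[8.900,-7.100,6.900] max=[20.700,4.700,18.700] diag=20.438

A = translate([14.8, -1.2, 12.8]) sphere(r=2.4) → bbox [12.4,-3.6,10.4] .. [17.2,1.2,15.2]
B = sphere(r=3.5) → bbox [-3.5,-3.5,-3.5] .. [3.5,3.5,3.5]
lo = A.lo+B.lo = [12.4-3.5, -3.6-3.5, 10.4-3.5] = [8.900,-7.100,6.900]
hi = A.hi+B.hi = [17.2+3.5, 1.2+3.5, 15.2+3.5] = [20.700,4.700,18.700]
diag = √(11.8²+11.8²+11.8²) = √417.72 = 20.438


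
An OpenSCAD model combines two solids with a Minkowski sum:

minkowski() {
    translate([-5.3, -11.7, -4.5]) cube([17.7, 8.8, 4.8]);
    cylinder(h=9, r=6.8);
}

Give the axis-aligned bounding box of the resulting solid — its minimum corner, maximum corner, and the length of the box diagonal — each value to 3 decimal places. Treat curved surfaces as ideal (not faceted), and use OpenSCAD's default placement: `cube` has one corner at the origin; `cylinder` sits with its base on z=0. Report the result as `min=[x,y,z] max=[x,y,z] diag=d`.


A = translate([-5.3, -11.7, -4.5]) cube([17.7, 8.8, 4.8]) → bbox [-5.3,-11.7,-4.5] .. [12.4,-2.9,0.3]
B = cylinder(h=9, r=6.8) → bbox [-6.8,-6.8,0] .. [6.8,6.8,9]
lo = A.lo+B.lo = [-5.3-6.8, -11.7-6.8, -4.5+0] = [-12.100,-18.500,-4.500]
hi = A.hi+B.hi = [12.4+6.8, -2.9+6.8, 0.3+9] = [19.200,3.900,9.300]
diag = √(31.3²+22.4²+13.8²) = √1671.89 = 40.889

min=[-12.100,-18.500,-4.500] max=[19.200,3.900,9.300] diag=40.889


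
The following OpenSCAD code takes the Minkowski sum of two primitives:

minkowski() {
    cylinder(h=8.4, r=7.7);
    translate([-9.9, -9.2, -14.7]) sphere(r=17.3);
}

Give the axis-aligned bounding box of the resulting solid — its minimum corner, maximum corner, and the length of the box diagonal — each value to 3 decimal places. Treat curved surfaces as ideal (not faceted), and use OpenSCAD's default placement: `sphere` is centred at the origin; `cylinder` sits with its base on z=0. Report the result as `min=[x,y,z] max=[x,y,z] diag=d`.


min=[-34.900,-34.200,-32.000] max=[15.100,15.800,11.000] diag=82.759

A = translate([-9.9, -9.2, -14.7]) sphere(r=17.3) → bbox [-27.2,-26.5,-32] .. [7.4,8.1,2.6]
B = cylinder(h=8.4, r=7.7) → bbox [-7.7,-7.7,0] .. [7.7,7.7,8.4]
lo = A.lo+B.lo = [-27.2-7.7, -26.5-7.7, -32+0] = [-34.900,-34.200,-32.000]
hi = A.hi+B.hi = [7.4+7.7, 8.1+7.7, 2.6+8.4] = [15.100,15.800,11.000]
diag = √(50²+50²+43²) = √6849 = 82.759


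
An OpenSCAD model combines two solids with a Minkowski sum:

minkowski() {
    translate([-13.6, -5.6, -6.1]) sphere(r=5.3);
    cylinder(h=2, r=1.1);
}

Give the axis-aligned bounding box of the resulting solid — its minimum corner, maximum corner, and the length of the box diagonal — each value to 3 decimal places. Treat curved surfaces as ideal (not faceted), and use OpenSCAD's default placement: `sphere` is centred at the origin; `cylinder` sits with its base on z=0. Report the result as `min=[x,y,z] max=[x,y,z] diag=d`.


min=[-20.000,-12.000,-11.400] max=[-7.200,0.800,1.200] diag=22.055

A = translate([-13.6, -5.6, -6.1]) sphere(r=5.3) → bbox [-18.9,-10.9,-11.4] .. [-8.3,-0.3,-0.8]
B = cylinder(h=2, r=1.1) → bbox [-1.1,-1.1,0] .. [1.1,1.1,2]
lo = A.lo+B.lo = [-18.9-1.1, -10.9-1.1, -11.4+0] = [-20.000,-12.000,-11.400]
hi = A.hi+B.hi = [-8.3+1.1, -0.3+1.1, -0.8+2] = [-7.200,0.800,1.200]
diag = √(12.8²+12.8²+12.6²) = √486.44 = 22.055


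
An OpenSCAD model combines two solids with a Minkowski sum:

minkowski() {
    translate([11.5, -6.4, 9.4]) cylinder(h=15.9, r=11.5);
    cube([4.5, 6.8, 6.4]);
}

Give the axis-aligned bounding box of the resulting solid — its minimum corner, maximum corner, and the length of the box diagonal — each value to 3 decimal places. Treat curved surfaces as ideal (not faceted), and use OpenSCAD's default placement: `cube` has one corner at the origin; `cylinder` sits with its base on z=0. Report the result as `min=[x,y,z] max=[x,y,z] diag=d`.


A = translate([11.5, -6.4, 9.4]) cylinder(h=15.9, r=11.5) → bbox [0,-17.9,9.4] .. [23,5.1,25.3]
B = cube([4.5, 6.8, 6.4]) → bbox [0,0,0] .. [4.5,6.8,6.4]
lo = A.lo+B.lo = [0+0, -17.9+0, 9.4+0] = [0.000,-17.900,9.400]
hi = A.hi+B.hi = [23+4.5, 5.1+6.8, 25.3+6.4] = [27.500,11.900,31.700]
diag = √(27.5²+29.8²+22.3²) = √2141.58 = 46.277

min=[0.000,-17.900,9.400] max=[27.500,11.900,31.700] diag=46.277


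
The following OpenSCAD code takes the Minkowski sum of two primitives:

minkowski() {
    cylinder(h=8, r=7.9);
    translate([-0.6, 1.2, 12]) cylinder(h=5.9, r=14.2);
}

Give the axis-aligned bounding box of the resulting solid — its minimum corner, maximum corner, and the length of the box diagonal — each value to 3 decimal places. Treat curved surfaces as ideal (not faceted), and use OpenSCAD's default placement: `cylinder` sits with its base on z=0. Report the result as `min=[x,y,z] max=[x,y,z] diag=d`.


min=[-22.700,-20.900,12.000] max=[21.500,23.300,25.900] diag=64.035

A = translate([-0.6, 1.2, 12]) cylinder(h=5.9, r=14.2) → bbox [-14.8,-13,12] .. [13.6,15.4,17.9]
B = cylinder(h=8, r=7.9) → bbox [-7.9,-7.9,0] .. [7.9,7.9,8]
lo = A.lo+B.lo = [-14.8-7.9, -13-7.9, 12+0] = [-22.700,-20.900,12.000]
hi = A.hi+B.hi = [13.6+7.9, 15.4+7.9, 17.9+8] = [21.500,23.300,25.900]
diag = √(44.2²+44.2²+13.9²) = √4100.49 = 64.035


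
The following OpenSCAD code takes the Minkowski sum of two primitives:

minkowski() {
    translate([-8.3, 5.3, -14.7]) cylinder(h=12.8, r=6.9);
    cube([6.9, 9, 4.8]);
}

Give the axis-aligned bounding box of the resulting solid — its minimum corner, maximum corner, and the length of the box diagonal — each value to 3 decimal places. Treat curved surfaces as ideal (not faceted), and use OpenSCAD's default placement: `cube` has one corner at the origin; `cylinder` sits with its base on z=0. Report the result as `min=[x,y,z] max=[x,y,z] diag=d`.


A = translate([-8.3, 5.3, -14.7]) cylinder(h=12.8, r=6.9) → bbox [-15.2,-1.6,-14.7] .. [-1.4,12.2,-1.9]
B = cube([6.9, 9, 4.8]) → bbox [0,0,0] .. [6.9,9,4.8]
lo = A.lo+B.lo = [-15.2+0, -1.6+0, -14.7+0] = [-15.200,-1.600,-14.700]
hi = A.hi+B.hi = [-1.4+6.9, 12.2+9, -1.9+4.8] = [5.500,21.200,2.900]
diag = √(20.7²+22.8²+17.6²) = √1258.09 = 35.470

min=[-15.200,-1.600,-14.700] max=[5.500,21.200,2.900] diag=35.470


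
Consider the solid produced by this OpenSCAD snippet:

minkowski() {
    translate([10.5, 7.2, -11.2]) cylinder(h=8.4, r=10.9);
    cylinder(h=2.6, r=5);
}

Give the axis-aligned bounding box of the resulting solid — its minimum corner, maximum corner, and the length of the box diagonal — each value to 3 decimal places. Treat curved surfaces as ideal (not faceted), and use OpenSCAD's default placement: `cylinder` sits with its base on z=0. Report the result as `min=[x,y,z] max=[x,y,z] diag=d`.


min=[-5.400,-8.700,-11.200] max=[26.400,23.100,-0.200] diag=46.298

A = translate([10.5, 7.2, -11.2]) cylinder(h=8.4, r=10.9) → bbox [-0.4,-3.7,-11.2] .. [21.4,18.1,-2.8]
B = cylinder(h=2.6, r=5) → bbox [-5,-5,0] .. [5,5,2.6]
lo = A.lo+B.lo = [-0.4-5, -3.7-5, -11.2+0] = [-5.400,-8.700,-11.200]
hi = A.hi+B.hi = [21.4+5, 18.1+5, -2.8+2.6] = [26.400,23.100,-0.200]
diag = √(31.8²+31.8²+11²) = √2143.48 = 46.298


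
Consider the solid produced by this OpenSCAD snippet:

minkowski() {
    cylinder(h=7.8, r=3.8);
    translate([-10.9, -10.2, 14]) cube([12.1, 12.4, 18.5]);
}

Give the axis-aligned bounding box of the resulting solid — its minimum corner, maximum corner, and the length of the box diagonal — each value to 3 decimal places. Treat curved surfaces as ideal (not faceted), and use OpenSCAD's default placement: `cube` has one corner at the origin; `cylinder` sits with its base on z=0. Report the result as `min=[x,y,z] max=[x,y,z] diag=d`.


min=[-14.700,-14.000,14.000] max=[5.000,6.000,40.300] diag=38.468

A = translate([-10.9, -10.2, 14]) cube([12.1, 12.4, 18.5]) → bbox [-10.9,-10.2,14] .. [1.2,2.2,32.5]
B = cylinder(h=7.8, r=3.8) → bbox [-3.8,-3.8,0] .. [3.8,3.8,7.8]
lo = A.lo+B.lo = [-10.9-3.8, -10.2-3.8, 14+0] = [-14.700,-14.000,14.000]
hi = A.hi+B.hi = [1.2+3.8, 2.2+3.8, 32.5+7.8] = [5.000,6.000,40.300]
diag = √(19.7²+20²+26.3²) = √1479.78 = 38.468


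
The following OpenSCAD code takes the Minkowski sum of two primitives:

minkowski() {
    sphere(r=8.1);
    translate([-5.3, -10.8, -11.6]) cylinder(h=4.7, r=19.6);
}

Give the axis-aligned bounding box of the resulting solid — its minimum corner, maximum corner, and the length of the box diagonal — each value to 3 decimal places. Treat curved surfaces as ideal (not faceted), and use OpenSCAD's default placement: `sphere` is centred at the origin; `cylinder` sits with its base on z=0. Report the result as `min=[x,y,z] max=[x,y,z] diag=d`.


A = translate([-5.3, -10.8, -11.6]) cylinder(h=4.7, r=19.6) → bbox [-24.9,-30.4,-11.6] .. [14.3,8.8,-6.9]
B = sphere(r=8.1) → bbox [-8.1,-8.1,-8.1] .. [8.1,8.1,8.1]
lo = A.lo+B.lo = [-24.9-8.1, -30.4-8.1, -11.6-8.1] = [-33.000,-38.500,-19.700]
hi = A.hi+B.hi = [14.3+8.1, 8.8+8.1, -6.9+8.1] = [22.400,16.900,1.200]
diag = √(55.4²+55.4²+20.9²) = √6575.13 = 81.087

min=[-33.000,-38.500,-19.700] max=[22.400,16.900,1.200] diag=81.087


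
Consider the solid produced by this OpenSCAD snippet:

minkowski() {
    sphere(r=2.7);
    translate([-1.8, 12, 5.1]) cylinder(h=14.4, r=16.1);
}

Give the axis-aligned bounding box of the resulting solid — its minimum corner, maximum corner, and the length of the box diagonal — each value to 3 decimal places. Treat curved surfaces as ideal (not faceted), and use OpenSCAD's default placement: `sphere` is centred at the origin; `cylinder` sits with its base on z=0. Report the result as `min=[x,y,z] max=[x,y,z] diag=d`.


min=[-20.600,-6.800,2.400] max=[17.000,30.800,22.200] diag=56.741

A = translate([-1.8, 12, 5.1]) cylinder(h=14.4, r=16.1) → bbox [-17.9,-4.1,5.1] .. [14.3,28.1,19.5]
B = sphere(r=2.7) → bbox [-2.7,-2.7,-2.7] .. [2.7,2.7,2.7]
lo = A.lo+B.lo = [-17.9-2.7, -4.1-2.7, 5.1-2.7] = [-20.600,-6.800,2.400]
hi = A.hi+B.hi = [14.3+2.7, 28.1+2.7, 19.5+2.7] = [17.000,30.800,22.200]
diag = √(37.6²+37.6²+19.8²) = √3219.56 = 56.741


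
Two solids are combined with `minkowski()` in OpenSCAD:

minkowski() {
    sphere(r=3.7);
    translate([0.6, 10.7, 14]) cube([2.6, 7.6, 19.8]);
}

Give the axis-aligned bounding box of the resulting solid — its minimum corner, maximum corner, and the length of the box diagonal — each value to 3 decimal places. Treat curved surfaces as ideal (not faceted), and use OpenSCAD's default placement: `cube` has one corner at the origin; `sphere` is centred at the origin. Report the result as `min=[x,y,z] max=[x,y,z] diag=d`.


A = translate([0.6, 10.7, 14]) cube([2.6, 7.6, 19.8]) → bbox [0.6,10.7,14] .. [3.2,18.3,33.8]
B = sphere(r=3.7) → bbox [-3.7,-3.7,-3.7] .. [3.7,3.7,3.7]
lo = A.lo+B.lo = [0.6-3.7, 10.7-3.7, 14-3.7] = [-3.100,7.000,10.300]
hi = A.hi+B.hi = [3.2+3.7, 18.3+3.7, 33.8+3.7] = [6.900,22.000,37.500]
diag = √(10²+15²+27.2²) = √1064.84 = 32.632

min=[-3.100,7.000,10.300] max=[6.900,22.000,37.500] diag=32.632


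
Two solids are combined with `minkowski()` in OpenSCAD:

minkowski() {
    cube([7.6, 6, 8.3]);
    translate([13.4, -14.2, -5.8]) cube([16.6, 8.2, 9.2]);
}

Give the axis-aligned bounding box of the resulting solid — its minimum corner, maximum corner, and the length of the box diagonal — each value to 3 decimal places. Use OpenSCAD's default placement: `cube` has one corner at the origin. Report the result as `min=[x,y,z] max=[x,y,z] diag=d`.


min=[13.400,-14.200,-5.800] max=[37.600,0.000,11.700] diag=33.069

A = translate([13.4, -14.2, -5.8]) cube([16.6, 8.2, 9.2]) → bbox [13.4,-14.2,-5.8] .. [30,-6,3.4]
B = cube([7.6, 6, 8.3]) → bbox [0,0,0] .. [7.6,6,8.3]
lo = A.lo+B.lo = [13.4+0, -14.2+0, -5.8+0] = [13.400,-14.200,-5.800]
hi = A.hi+B.hi = [30+7.6, -6+6, 3.4+8.3] = [37.600,0.000,11.700]
diag = √(24.2²+14.2²+17.5²) = √1093.53 = 33.069


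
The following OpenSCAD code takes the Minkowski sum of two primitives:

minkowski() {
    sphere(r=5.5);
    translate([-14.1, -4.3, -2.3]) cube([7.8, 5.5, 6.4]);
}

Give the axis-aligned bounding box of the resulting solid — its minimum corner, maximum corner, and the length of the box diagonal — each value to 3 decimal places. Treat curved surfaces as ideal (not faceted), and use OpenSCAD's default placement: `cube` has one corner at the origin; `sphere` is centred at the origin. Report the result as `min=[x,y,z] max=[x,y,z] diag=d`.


min=[-19.600,-9.800,-7.800] max=[-0.800,6.700,9.600] diag=30.470

A = translate([-14.1, -4.3, -2.3]) cube([7.8, 5.5, 6.4]) → bbox [-14.1,-4.3,-2.3] .. [-6.3,1.2,4.1]
B = sphere(r=5.5) → bbox [-5.5,-5.5,-5.5] .. [5.5,5.5,5.5]
lo = A.lo+B.lo = [-14.1-5.5, -4.3-5.5, -2.3-5.5] = [-19.600,-9.800,-7.800]
hi = A.hi+B.hi = [-6.3+5.5, 1.2+5.5, 4.1+5.5] = [-0.800,6.700,9.600]
diag = √(18.8²+16.5²+17.4²) = √928.45 = 30.470


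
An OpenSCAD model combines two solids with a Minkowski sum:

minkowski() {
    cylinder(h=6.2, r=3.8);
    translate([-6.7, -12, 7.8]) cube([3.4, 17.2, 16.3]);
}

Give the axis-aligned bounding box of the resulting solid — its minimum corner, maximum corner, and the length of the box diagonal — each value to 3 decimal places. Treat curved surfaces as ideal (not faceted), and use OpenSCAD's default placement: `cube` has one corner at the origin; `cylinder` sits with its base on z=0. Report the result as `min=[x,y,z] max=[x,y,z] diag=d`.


min=[-10.500,-15.800,7.800] max=[0.500,9.000,30.300] diag=35.246

A = translate([-6.7, -12, 7.8]) cube([3.4, 17.2, 16.3]) → bbox [-6.7,-12,7.8] .. [-3.3,5.2,24.1]
B = cylinder(h=6.2, r=3.8) → bbox [-3.8,-3.8,0] .. [3.8,3.8,6.2]
lo = A.lo+B.lo = [-6.7-3.8, -12-3.8, 7.8+0] = [-10.500,-15.800,7.800]
hi = A.hi+B.hi = [-3.3+3.8, 5.2+3.8, 24.1+6.2] = [0.500,9.000,30.300]
diag = √(11²+24.8²+22.5²) = √1242.29 = 35.246


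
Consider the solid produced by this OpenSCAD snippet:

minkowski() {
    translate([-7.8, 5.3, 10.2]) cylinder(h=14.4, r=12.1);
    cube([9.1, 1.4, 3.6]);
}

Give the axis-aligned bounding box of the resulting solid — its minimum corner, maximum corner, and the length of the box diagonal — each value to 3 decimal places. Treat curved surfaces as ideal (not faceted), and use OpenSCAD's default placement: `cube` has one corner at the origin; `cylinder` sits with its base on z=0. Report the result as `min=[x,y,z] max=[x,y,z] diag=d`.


A = translate([-7.8, 5.3, 10.2]) cylinder(h=14.4, r=12.1) → bbox [-19.9,-6.8,10.2] .. [4.3,17.4,24.6]
B = cube([9.1, 1.4, 3.6]) → bbox [0,0,0] .. [9.1,1.4,3.6]
lo = A.lo+B.lo = [-19.9+0, -6.8+0, 10.2+0] = [-19.900,-6.800,10.200]
hi = A.hi+B.hi = [4.3+9.1, 17.4+1.4, 24.6+3.6] = [13.400,18.800,28.200]
diag = √(33.3²+25.6²+18²) = √2088.25 = 45.697

min=[-19.900,-6.800,10.200] max=[13.400,18.800,28.200] diag=45.697


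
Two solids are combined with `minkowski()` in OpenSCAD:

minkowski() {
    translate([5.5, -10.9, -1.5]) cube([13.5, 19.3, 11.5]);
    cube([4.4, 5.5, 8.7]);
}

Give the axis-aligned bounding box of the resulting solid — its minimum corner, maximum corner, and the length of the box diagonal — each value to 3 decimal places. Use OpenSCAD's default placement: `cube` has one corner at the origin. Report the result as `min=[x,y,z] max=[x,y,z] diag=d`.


min=[5.500,-10.900,-1.500] max=[23.400,13.900,18.700] diag=36.654

A = translate([5.5, -10.9, -1.5]) cube([13.5, 19.3, 11.5]) → bbox [5.5,-10.9,-1.5] .. [19,8.4,10]
B = cube([4.4, 5.5, 8.7]) → bbox [0,0,0] .. [4.4,5.5,8.7]
lo = A.lo+B.lo = [5.5+0, -10.9+0, -1.5+0] = [5.500,-10.900,-1.500]
hi = A.hi+B.hi = [19+4.4, 8.4+5.5, 10+8.7] = [23.400,13.900,18.700]
diag = √(17.9²+24.8²+20.2²) = √1343.49 = 36.654


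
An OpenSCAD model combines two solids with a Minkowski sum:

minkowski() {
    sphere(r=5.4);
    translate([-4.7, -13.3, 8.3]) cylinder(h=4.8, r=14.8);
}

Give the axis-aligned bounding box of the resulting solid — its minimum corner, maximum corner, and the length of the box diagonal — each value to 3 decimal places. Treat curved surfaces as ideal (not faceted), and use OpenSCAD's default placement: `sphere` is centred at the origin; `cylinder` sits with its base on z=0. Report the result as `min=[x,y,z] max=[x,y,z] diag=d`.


A = translate([-4.7, -13.3, 8.3]) cylinder(h=4.8, r=14.8) → bbox [-19.5,-28.1,8.3] .. [10.1,1.5,13.1]
B = sphere(r=5.4) → bbox [-5.4,-5.4,-5.4] .. [5.4,5.4,5.4]
lo = A.lo+B.lo = [-19.5-5.4, -28.1-5.4, 8.3-5.4] = [-24.900,-33.500,2.900]
hi = A.hi+B.hi = [10.1+5.4, 1.5+5.4, 13.1+5.4] = [15.500,6.900,18.500]
diag = √(40.4²+40.4²+15.6²) = √3507.68 = 59.226

min=[-24.900,-33.500,2.900] max=[15.500,6.900,18.500] diag=59.226


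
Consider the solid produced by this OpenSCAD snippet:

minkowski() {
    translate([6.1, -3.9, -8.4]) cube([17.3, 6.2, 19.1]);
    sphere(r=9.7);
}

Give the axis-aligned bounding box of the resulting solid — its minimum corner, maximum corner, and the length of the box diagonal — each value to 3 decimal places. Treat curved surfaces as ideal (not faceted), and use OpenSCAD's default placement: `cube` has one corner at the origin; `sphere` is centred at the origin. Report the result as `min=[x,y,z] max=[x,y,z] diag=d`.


min=[-3.600,-13.600,-18.100] max=[33.100,12.000,20.400] diag=59.030

A = translate([6.1, -3.9, -8.4]) cube([17.3, 6.2, 19.1]) → bbox [6.1,-3.9,-8.4] .. [23.4,2.3,10.7]
B = sphere(r=9.7) → bbox [-9.7,-9.7,-9.7] .. [9.7,9.7,9.7]
lo = A.lo+B.lo = [6.1-9.7, -3.9-9.7, -8.4-9.7] = [-3.600,-13.600,-18.100]
hi = A.hi+B.hi = [23.4+9.7, 2.3+9.7, 10.7+9.7] = [33.100,12.000,20.400]
diag = √(36.7²+25.6²+38.5²) = √3484.5 = 59.030


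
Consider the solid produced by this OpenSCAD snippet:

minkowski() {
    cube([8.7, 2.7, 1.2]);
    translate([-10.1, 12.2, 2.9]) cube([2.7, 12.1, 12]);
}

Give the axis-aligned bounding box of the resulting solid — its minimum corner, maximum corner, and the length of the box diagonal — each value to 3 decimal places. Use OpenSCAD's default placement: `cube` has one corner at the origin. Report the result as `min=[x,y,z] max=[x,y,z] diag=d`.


A = translate([-10.1, 12.2, 2.9]) cube([2.7, 12.1, 12]) → bbox [-10.1,12.2,2.9] .. [-7.4,24.3,14.9]
B = cube([8.7, 2.7, 1.2]) → bbox [0,0,0] .. [8.7,2.7,1.2]
lo = A.lo+B.lo = [-10.1+0, 12.2+0, 2.9+0] = [-10.100,12.200,2.900]
hi = A.hi+B.hi = [-7.4+8.7, 24.3+2.7, 14.9+1.2] = [1.300,27.000,16.100]
diag = √(11.4²+14.8²+13.2²) = √523.24 = 22.874

min=[-10.100,12.200,2.900] max=[1.300,27.000,16.100] diag=22.874


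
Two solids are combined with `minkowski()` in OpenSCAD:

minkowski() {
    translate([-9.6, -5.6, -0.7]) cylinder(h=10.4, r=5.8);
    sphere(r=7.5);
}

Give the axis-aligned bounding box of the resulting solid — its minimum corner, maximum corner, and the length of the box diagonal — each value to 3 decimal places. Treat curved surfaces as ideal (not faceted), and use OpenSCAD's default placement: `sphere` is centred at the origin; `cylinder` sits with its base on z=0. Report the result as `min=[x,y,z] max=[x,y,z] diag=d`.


min=[-22.900,-18.900,-8.200] max=[3.700,7.700,17.200] diag=45.390

A = translate([-9.6, -5.6, -0.7]) cylinder(h=10.4, r=5.8) → bbox [-15.4,-11.4,-0.7] .. [-3.8,0.2,9.7]
B = sphere(r=7.5) → bbox [-7.5,-7.5,-7.5] .. [7.5,7.5,7.5]
lo = A.lo+B.lo = [-15.4-7.5, -11.4-7.5, -0.7-7.5] = [-22.900,-18.900,-8.200]
hi = A.hi+B.hi = [-3.8+7.5, 0.2+7.5, 9.7+7.5] = [3.700,7.700,17.200]
diag = √(26.6²+26.6²+25.4²) = √2060.28 = 45.390


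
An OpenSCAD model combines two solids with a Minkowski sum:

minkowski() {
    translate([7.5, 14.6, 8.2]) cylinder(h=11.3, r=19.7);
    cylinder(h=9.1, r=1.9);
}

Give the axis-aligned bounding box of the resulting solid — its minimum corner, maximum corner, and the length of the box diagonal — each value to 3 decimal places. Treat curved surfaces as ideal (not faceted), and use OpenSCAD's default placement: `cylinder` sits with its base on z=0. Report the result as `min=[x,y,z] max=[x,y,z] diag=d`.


min=[-14.100,-7.000,8.200] max=[29.100,36.200,28.600] diag=64.410

A = translate([7.5, 14.6, 8.2]) cylinder(h=11.3, r=19.7) → bbox [-12.2,-5.1,8.2] .. [27.2,34.3,19.5]
B = cylinder(h=9.1, r=1.9) → bbox [-1.9,-1.9,0] .. [1.9,1.9,9.1]
lo = A.lo+B.lo = [-12.2-1.9, -5.1-1.9, 8.2+0] = [-14.100,-7.000,8.200]
hi = A.hi+B.hi = [27.2+1.9, 34.3+1.9, 19.5+9.1] = [29.100,36.200,28.600]
diag = √(43.2²+43.2²+20.4²) = √4148.64 = 64.410


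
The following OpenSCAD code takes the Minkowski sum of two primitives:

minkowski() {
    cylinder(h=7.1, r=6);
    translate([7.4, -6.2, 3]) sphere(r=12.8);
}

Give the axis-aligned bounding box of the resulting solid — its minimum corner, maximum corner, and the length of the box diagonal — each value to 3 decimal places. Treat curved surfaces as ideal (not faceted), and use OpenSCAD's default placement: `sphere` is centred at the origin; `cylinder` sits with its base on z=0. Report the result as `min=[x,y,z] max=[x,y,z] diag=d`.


min=[-11.400,-25.000,-9.800] max=[26.200,12.600,22.900] diag=62.424

A = translate([7.4, -6.2, 3]) sphere(r=12.8) → bbox [-5.4,-19,-9.8] .. [20.2,6.6,15.8]
B = cylinder(h=7.1, r=6) → bbox [-6,-6,0] .. [6,6,7.1]
lo = A.lo+B.lo = [-5.4-6, -19-6, -9.8+0] = [-11.400,-25.000,-9.800]
hi = A.hi+B.hi = [20.2+6, 6.6+6, 15.8+7.1] = [26.200,12.600,22.900]
diag = √(37.6²+37.6²+32.7²) = √3896.81 = 62.424


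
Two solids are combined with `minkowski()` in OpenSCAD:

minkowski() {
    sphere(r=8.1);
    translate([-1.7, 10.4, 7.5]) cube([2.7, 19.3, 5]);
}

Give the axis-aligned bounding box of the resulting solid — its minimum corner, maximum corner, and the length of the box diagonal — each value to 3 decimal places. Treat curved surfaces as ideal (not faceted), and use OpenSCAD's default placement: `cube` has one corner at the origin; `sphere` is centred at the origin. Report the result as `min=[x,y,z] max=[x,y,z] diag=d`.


min=[-9.800,2.300,-0.600] max=[9.100,37.800,20.600] diag=45.463

A = translate([-1.7, 10.4, 7.5]) cube([2.7, 19.3, 5]) → bbox [-1.7,10.4,7.5] .. [1,29.7,12.5]
B = sphere(r=8.1) → bbox [-8.1,-8.1,-8.1] .. [8.1,8.1,8.1]
lo = A.lo+B.lo = [-1.7-8.1, 10.4-8.1, 7.5-8.1] = [-9.800,2.300,-0.600]
hi = A.hi+B.hi = [1+8.1, 29.7+8.1, 12.5+8.1] = [9.100,37.800,20.600]
diag = √(18.9²+35.5²+21.2²) = √2066.9 = 45.463


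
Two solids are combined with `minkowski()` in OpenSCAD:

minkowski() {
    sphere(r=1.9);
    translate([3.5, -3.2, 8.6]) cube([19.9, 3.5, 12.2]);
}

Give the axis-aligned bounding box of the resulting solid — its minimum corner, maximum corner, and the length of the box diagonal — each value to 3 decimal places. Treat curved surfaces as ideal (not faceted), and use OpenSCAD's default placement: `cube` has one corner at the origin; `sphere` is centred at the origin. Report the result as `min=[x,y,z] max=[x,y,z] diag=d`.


min=[1.600,-5.100,6.700] max=[25.300,2.200,22.700] diag=29.512

A = translate([3.5, -3.2, 8.6]) cube([19.9, 3.5, 12.2]) → bbox [3.5,-3.2,8.6] .. [23.4,0.3,20.8]
B = sphere(r=1.9) → bbox [-1.9,-1.9,-1.9] .. [1.9,1.9,1.9]
lo = A.lo+B.lo = [3.5-1.9, -3.2-1.9, 8.6-1.9] = [1.600,-5.100,6.700]
hi = A.hi+B.hi = [23.4+1.9, 0.3+1.9, 20.8+1.9] = [25.300,2.200,22.700]
diag = √(23.7²+7.3²+16²) = √870.98 = 29.512


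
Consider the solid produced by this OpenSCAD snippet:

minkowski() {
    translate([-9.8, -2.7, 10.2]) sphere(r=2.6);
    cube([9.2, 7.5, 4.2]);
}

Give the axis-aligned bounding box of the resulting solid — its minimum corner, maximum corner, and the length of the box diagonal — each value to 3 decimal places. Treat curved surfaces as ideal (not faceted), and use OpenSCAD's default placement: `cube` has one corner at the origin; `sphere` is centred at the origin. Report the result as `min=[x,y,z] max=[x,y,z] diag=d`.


min=[-12.400,-5.300,7.600] max=[2.000,7.400,17.000] diag=21.378

A = translate([-9.8, -2.7, 10.2]) sphere(r=2.6) → bbox [-12.4,-5.3,7.6] .. [-7.2,-0.1,12.8]
B = cube([9.2, 7.5, 4.2]) → bbox [0,0,0] .. [9.2,7.5,4.2]
lo = A.lo+B.lo = [-12.4+0, -5.3+0, 7.6+0] = [-12.400,-5.300,7.600]
hi = A.hi+B.hi = [-7.2+9.2, -0.1+7.5, 12.8+4.2] = [2.000,7.400,17.000]
diag = √(14.4²+12.7²+9.4²) = √457.01 = 21.378


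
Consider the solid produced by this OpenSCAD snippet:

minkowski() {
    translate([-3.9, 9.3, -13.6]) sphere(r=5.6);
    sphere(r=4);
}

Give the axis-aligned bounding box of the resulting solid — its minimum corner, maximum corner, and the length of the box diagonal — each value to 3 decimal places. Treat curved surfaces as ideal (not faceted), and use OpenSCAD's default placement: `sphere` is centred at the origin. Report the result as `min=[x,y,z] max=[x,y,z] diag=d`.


min=[-13.500,-0.300,-23.200] max=[5.700,18.900,-4.000] diag=33.255

A = translate([-3.9, 9.3, -13.6]) sphere(r=5.6) → bbox [-9.5,3.7,-19.2] .. [1.7,14.9,-8]
B = sphere(r=4) → bbox [-4,-4,-4] .. [4,4,4]
lo = A.lo+B.lo = [-9.5-4, 3.7-4, -19.2-4] = [-13.500,-0.300,-23.200]
hi = A.hi+B.hi = [1.7+4, 14.9+4, -8+4] = [5.700,18.900,-4.000]
diag = √(19.2²+19.2²+19.2²) = √1105.92 = 33.255


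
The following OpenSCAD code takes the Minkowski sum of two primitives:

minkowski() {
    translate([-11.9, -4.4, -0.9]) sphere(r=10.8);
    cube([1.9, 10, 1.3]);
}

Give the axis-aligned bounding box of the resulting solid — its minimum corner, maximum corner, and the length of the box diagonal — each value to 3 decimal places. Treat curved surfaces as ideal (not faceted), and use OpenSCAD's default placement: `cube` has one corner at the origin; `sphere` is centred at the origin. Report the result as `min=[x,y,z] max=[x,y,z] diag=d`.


min=[-22.700,-15.200,-11.700] max=[0.800,16.400,11.200] diag=45.555

A = translate([-11.9, -4.4, -0.9]) sphere(r=10.8) → bbox [-22.7,-15.2,-11.7] .. [-1.1,6.4,9.9]
B = cube([1.9, 10, 1.3]) → bbox [0,0,0] .. [1.9,10,1.3]
lo = A.lo+B.lo = [-22.7+0, -15.2+0, -11.7+0] = [-22.700,-15.200,-11.700]
hi = A.hi+B.hi = [-1.1+1.9, 6.4+10, 9.9+1.3] = [0.800,16.400,11.200]
diag = √(23.5²+31.6²+22.9²) = √2075.22 = 45.555


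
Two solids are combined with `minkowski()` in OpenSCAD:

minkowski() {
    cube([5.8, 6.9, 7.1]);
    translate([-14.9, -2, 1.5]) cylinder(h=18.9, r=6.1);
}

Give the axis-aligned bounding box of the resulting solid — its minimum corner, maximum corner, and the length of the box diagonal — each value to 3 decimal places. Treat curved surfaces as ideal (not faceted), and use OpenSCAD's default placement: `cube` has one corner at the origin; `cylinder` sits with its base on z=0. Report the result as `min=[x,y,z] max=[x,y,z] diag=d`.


A = translate([-14.9, -2, 1.5]) cylinder(h=18.9, r=6.1) → bbox [-21,-8.1,1.5] .. [-8.8,4.1,20.4]
B = cube([5.8, 6.9, 7.1]) → bbox [0,0,0] .. [5.8,6.9,7.1]
lo = A.lo+B.lo = [-21+0, -8.1+0, 1.5+0] = [-21.000,-8.100,1.500]
hi = A.hi+B.hi = [-8.8+5.8, 4.1+6.9, 20.4+7.1] = [-3.000,11.000,27.500]
diag = √(18²+19.1²+26²) = √1364.81 = 36.943

min=[-21.000,-8.100,1.500] max=[-3.000,11.000,27.500] diag=36.943


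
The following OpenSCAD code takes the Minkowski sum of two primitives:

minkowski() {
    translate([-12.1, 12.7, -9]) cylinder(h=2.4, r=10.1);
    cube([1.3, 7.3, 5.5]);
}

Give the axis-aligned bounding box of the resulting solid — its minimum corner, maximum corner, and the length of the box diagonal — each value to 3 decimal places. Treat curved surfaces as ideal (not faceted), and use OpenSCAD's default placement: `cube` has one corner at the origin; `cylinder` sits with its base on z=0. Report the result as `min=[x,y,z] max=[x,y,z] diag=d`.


A = translate([-12.1, 12.7, -9]) cylinder(h=2.4, r=10.1) → bbox [-22.2,2.6,-9] .. [-2,22.8,-6.6]
B = cube([1.3, 7.3, 5.5]) → bbox [0,0,0] .. [1.3,7.3,5.5]
lo = A.lo+B.lo = [-22.2+0, 2.6+0, -9+0] = [-22.200,2.600,-9.000]
hi = A.hi+B.hi = [-2+1.3, 22.8+7.3, -6.6+5.5] = [-0.700,30.100,-1.100]
diag = √(21.5²+27.5²+7.9²) = √1280.91 = 35.790

min=[-22.200,2.600,-9.000] max=[-0.700,30.100,-1.100] diag=35.790


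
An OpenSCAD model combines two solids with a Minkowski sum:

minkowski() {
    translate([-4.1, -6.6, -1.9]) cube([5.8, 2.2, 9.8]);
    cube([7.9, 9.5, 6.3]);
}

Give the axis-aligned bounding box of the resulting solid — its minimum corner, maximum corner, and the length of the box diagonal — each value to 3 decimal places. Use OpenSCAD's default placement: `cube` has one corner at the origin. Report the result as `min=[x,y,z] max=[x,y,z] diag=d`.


min=[-4.100,-6.600,-1.900] max=[9.600,5.100,14.200] diag=24.162

A = translate([-4.1, -6.6, -1.9]) cube([5.8, 2.2, 9.8]) → bbox [-4.1,-6.6,-1.9] .. [1.7,-4.4,7.9]
B = cube([7.9, 9.5, 6.3]) → bbox [0,0,0] .. [7.9,9.5,6.3]
lo = A.lo+B.lo = [-4.1+0, -6.6+0, -1.9+0] = [-4.100,-6.600,-1.900]
hi = A.hi+B.hi = [1.7+7.9, -4.4+9.5, 7.9+6.3] = [9.600,5.100,14.200]
diag = √(13.7²+11.7²+16.1²) = √583.79 = 24.162


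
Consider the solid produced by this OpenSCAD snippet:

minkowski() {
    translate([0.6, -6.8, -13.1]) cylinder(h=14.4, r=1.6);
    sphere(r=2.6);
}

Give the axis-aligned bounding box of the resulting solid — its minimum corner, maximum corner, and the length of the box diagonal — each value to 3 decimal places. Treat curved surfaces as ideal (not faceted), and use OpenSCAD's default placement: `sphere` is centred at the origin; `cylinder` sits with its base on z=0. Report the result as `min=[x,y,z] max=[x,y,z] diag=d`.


min=[-3.600,-11.000,-15.700] max=[4.800,-2.600,3.900] diag=22.919

A = translate([0.6, -6.8, -13.1]) cylinder(h=14.4, r=1.6) → bbox [-1,-8.4,-13.1] .. [2.2,-5.2,1.3]
B = sphere(r=2.6) → bbox [-2.6,-2.6,-2.6] .. [2.6,2.6,2.6]
lo = A.lo+B.lo = [-1-2.6, -8.4-2.6, -13.1-2.6] = [-3.600,-11.000,-15.700]
hi = A.hi+B.hi = [2.2+2.6, -5.2+2.6, 1.3+2.6] = [4.800,-2.600,3.900]
diag = √(8.4²+8.4²+19.6²) = √525.28 = 22.919


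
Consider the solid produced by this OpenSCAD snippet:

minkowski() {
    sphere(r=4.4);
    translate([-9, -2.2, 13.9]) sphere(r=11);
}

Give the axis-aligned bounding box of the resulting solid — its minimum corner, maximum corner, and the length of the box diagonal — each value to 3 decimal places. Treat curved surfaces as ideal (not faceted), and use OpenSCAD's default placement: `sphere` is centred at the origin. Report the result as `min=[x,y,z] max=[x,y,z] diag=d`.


A = translate([-9, -2.2, 13.9]) sphere(r=11) → bbox [-20,-13.2,2.9] .. [2,8.8,24.9]
B = sphere(r=4.4) → bbox [-4.4,-4.4,-4.4] .. [4.4,4.4,4.4]
lo = A.lo+B.lo = [-20-4.4, -13.2-4.4, 2.9-4.4] = [-24.400,-17.600,-1.500]
hi = A.hi+B.hi = [2+4.4, 8.8+4.4, 24.9+4.4] = [6.400,13.200,29.300]
diag = √(30.8²+30.8²+30.8²) = √2845.92 = 53.347

min=[-24.400,-17.600,-1.500] max=[6.400,13.200,29.300] diag=53.347


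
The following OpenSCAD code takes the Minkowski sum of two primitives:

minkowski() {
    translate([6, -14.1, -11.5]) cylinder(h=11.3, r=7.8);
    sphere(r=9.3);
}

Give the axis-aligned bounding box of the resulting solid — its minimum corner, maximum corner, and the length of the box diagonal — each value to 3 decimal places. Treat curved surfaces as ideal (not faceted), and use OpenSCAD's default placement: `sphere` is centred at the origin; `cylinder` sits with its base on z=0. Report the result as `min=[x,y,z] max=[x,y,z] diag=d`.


min=[-11.100,-31.200,-20.800] max=[23.100,3.000,9.100] diag=56.862

A = translate([6, -14.1, -11.5]) cylinder(h=11.3, r=7.8) → bbox [-1.8,-21.9,-11.5] .. [13.8,-6.3,-0.2]
B = sphere(r=9.3) → bbox [-9.3,-9.3,-9.3] .. [9.3,9.3,9.3]
lo = A.lo+B.lo = [-1.8-9.3, -21.9-9.3, -11.5-9.3] = [-11.100,-31.200,-20.800]
hi = A.hi+B.hi = [13.8+9.3, -6.3+9.3, -0.2+9.3] = [23.100,3.000,9.100]
diag = √(34.2²+34.2²+29.9²) = √3233.29 = 56.862


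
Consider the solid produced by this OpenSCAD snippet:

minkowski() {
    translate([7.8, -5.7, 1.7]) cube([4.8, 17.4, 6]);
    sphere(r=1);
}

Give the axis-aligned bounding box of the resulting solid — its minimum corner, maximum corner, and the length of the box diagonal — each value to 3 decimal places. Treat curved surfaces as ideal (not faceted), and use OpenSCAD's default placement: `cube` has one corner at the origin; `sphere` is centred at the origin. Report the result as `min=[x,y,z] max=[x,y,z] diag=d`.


A = translate([7.8, -5.7, 1.7]) cube([4.8, 17.4, 6]) → bbox [7.8,-5.7,1.7] .. [12.6,11.7,7.7]
B = sphere(r=1) → bbox [-1,-1,-1] .. [1,1,1]
lo = A.lo+B.lo = [7.8-1, -5.7-1, 1.7-1] = [6.800,-6.700,0.700]
hi = A.hi+B.hi = [12.6+1, 11.7+1, 7.7+1] = [13.600,12.700,8.700]
diag = √(6.8²+19.4²+8²) = √486.6 = 22.059

min=[6.800,-6.700,0.700] max=[13.600,12.700,8.700] diag=22.059


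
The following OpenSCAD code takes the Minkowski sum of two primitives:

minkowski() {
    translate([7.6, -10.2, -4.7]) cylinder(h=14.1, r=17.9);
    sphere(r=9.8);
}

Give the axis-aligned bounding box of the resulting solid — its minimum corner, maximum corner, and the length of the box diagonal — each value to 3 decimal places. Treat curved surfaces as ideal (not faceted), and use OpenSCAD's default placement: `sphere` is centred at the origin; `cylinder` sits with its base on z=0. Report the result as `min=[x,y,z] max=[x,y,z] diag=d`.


A = translate([7.6, -10.2, -4.7]) cylinder(h=14.1, r=17.9) → bbox [-10.3,-28.1,-4.7] .. [25.5,7.7,9.4]
B = sphere(r=9.8) → bbox [-9.8,-9.8,-9.8] .. [9.8,9.8,9.8]
lo = A.lo+B.lo = [-10.3-9.8, -28.1-9.8, -4.7-9.8] = [-20.100,-37.900,-14.500]
hi = A.hi+B.hi = [25.5+9.8, 7.7+9.8, 9.4+9.8] = [35.300,17.500,19.200]
diag = √(55.4²+55.4²+33.7²) = √7274.01 = 85.288

min=[-20.100,-37.900,-14.500] max=[35.300,17.500,19.200] diag=85.288


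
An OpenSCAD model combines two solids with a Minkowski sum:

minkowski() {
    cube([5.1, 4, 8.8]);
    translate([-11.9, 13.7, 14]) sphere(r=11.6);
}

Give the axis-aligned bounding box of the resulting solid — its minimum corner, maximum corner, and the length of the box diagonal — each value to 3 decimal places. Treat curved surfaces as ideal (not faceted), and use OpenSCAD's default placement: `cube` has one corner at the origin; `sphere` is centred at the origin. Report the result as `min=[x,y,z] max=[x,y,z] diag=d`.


min=[-23.500,2.100,2.400] max=[4.800,29.300,34.400] diag=50.643

A = translate([-11.9, 13.7, 14]) sphere(r=11.6) → bbox [-23.5,2.1,2.4] .. [-0.3,25.3,25.6]
B = cube([5.1, 4, 8.8]) → bbox [0,0,0] .. [5.1,4,8.8]
lo = A.lo+B.lo = [-23.5+0, 2.1+0, 2.4+0] = [-23.500,2.100,2.400]
hi = A.hi+B.hi = [-0.3+5.1, 25.3+4, 25.6+8.8] = [4.800,29.300,34.400]
diag = √(28.3²+27.2²+32²) = √2564.73 = 50.643


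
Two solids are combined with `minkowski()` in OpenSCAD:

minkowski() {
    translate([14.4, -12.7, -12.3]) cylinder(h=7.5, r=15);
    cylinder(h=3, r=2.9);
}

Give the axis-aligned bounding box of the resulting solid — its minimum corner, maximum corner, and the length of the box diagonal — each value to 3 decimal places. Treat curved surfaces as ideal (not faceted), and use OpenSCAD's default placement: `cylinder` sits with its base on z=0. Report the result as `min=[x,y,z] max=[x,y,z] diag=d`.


A = translate([14.4, -12.7, -12.3]) cylinder(h=7.5, r=15) → bbox [-0.6,-27.7,-12.3] .. [29.4,2.3,-4.8]
B = cylinder(h=3, r=2.9) → bbox [-2.9,-2.9,0] .. [2.9,2.9,3]
lo = A.lo+B.lo = [-0.6-2.9, -27.7-2.9, -12.3+0] = [-3.500,-30.600,-12.300]
hi = A.hi+B.hi = [29.4+2.9, 2.3+2.9, -4.8+3] = [32.300,5.200,-1.800]
diag = √(35.8²+35.8²+10.5²) = √2673.53 = 51.706

min=[-3.500,-30.600,-12.300] max=[32.300,5.200,-1.800] diag=51.706


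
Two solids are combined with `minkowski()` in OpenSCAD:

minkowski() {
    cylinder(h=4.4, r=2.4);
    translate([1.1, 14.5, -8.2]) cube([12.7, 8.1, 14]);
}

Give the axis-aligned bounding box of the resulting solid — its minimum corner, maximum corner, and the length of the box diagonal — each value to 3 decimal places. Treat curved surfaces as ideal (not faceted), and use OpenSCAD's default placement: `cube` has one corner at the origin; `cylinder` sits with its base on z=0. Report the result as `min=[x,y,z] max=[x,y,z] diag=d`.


min=[-1.300,12.100,-8.200] max=[16.200,25.000,10.200] diag=28.482

A = translate([1.1, 14.5, -8.2]) cube([12.7, 8.1, 14]) → bbox [1.1,14.5,-8.2] .. [13.8,22.6,5.8]
B = cylinder(h=4.4, r=2.4) → bbox [-2.4,-2.4,0] .. [2.4,2.4,4.4]
lo = A.lo+B.lo = [1.1-2.4, 14.5-2.4, -8.2+0] = [-1.300,12.100,-8.200]
hi = A.hi+B.hi = [13.8+2.4, 22.6+2.4, 5.8+4.4] = [16.200,25.000,10.200]
diag = √(17.5²+12.9²+18.4²) = √811.22 = 28.482


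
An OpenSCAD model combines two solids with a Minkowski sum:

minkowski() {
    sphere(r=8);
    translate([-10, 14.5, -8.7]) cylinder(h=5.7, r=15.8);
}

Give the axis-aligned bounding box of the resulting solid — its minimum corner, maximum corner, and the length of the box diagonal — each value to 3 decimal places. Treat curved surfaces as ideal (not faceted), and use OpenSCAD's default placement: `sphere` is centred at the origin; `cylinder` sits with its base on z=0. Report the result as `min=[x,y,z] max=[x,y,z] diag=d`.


min=[-33.800,-9.300,-16.700] max=[13.800,38.300,5.000] diag=70.728

A = translate([-10, 14.5, -8.7]) cylinder(h=5.7, r=15.8) → bbox [-25.8,-1.3,-8.7] .. [5.8,30.3,-3]
B = sphere(r=8) → bbox [-8,-8,-8] .. [8,8,8]
lo = A.lo+B.lo = [-25.8-8, -1.3-8, -8.7-8] = [-33.800,-9.300,-16.700]
hi = A.hi+B.hi = [5.8+8, 30.3+8, -3+8] = [13.800,38.300,5.000]
diag = √(47.6²+47.6²+21.7²) = √5002.41 = 70.728


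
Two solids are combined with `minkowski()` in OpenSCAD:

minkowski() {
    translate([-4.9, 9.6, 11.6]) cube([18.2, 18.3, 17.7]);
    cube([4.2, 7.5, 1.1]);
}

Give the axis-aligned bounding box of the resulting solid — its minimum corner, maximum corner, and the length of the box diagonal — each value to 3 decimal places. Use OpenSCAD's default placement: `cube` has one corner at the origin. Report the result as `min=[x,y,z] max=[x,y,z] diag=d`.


A = translate([-4.9, 9.6, 11.6]) cube([18.2, 18.3, 17.7]) → bbox [-4.9,9.6,11.6] .. [13.3,27.9,29.3]
B = cube([4.2, 7.5, 1.1]) → bbox [0,0,0] .. [4.2,7.5,1.1]
lo = A.lo+B.lo = [-4.9+0, 9.6+0, 11.6+0] = [-4.900,9.600,11.600]
hi = A.hi+B.hi = [13.3+4.2, 27.9+7.5, 29.3+1.1] = [17.500,35.400,30.400]
diag = √(22.4²+25.8²+18.8²) = √1520.84 = 38.998

min=[-4.900,9.600,11.600] max=[17.500,35.400,30.400] diag=38.998


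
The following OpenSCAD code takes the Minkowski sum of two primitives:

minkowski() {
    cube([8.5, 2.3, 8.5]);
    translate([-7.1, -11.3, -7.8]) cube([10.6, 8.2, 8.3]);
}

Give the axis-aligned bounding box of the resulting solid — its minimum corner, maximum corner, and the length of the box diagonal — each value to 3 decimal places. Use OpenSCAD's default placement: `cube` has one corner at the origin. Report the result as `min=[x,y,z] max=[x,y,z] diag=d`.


A = translate([-7.1, -11.3, -7.8]) cube([10.6, 8.2, 8.3]) → bbox [-7.1,-11.3,-7.8] .. [3.5,-3.1,0.5]
B = cube([8.5, 2.3, 8.5]) → bbox [0,0,0] .. [8.5,2.3,8.5]
lo = A.lo+B.lo = [-7.1+0, -11.3+0, -7.8+0] = [-7.100,-11.300,-7.800]
hi = A.hi+B.hi = [3.5+8.5, -3.1+2.3, 0.5+8.5] = [12.000,-0.800,9.000]
diag = √(19.1²+10.5²+16.8²) = √757.3 = 27.519

min=[-7.100,-11.300,-7.800] max=[12.000,-0.800,9.000] diag=27.519
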